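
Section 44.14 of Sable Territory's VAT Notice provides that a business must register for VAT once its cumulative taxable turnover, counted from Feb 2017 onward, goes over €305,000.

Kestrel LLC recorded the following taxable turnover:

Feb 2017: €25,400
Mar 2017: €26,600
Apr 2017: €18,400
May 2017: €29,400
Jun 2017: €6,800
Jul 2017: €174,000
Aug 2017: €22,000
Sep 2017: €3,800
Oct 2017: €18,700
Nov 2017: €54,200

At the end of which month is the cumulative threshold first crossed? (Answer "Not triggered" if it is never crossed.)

Sep 2017

Through Feb 2017: €25,400
Through Mar 2017: €52,000
Through Apr 2017: €70,400
Through May 2017: €99,800
Through Jun 2017: €106,600
Through Jul 2017: €280,600
Through Aug 2017: €302,600
Through Sep 2017: €306,400 ← exceeds threshold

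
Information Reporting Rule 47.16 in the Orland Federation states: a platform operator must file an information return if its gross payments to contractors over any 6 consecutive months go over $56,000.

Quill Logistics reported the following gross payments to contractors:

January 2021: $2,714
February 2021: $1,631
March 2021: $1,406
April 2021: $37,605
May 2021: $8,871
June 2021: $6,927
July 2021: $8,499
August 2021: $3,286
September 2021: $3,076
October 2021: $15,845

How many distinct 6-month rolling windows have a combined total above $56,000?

January 2021–June 2021: $2,714 + $1,631 + $1,406 + $37,605 + $8,871 + $6,927 = $59,154 (over)
February 2021–July 2021: $1,631 + $1,406 + $37,605 + $8,871 + $6,927 + $8,499 = $64,939 (over)
March 2021–August 2021: $1,406 + $37,605 + $8,871 + $6,927 + $8,499 + $3,286 = $66,594 (over)
April 2021–September 2021: $37,605 + $8,871 + $6,927 + $8,499 + $3,286 + $3,076 = $68,264 (over)
May 2021–October 2021: $8,871 + $6,927 + $8,499 + $3,286 + $3,076 + $15,845 = $46,504 (under)
4 windows exceed the threshold.

4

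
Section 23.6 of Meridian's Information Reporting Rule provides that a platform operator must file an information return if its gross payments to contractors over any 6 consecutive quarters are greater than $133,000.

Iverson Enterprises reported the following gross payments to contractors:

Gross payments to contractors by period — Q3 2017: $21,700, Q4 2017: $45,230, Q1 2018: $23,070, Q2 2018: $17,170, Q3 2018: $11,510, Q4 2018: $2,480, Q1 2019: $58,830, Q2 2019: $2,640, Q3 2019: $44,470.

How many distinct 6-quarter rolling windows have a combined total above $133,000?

Q3 2017–Q4 2018: $21,700 + $45,230 + $23,070 + $17,170 + $11,510 + $2,480 = $121,160 (under)
Q4 2017–Q1 2019: $45,230 + $23,070 + $17,170 + $11,510 + $2,480 + $58,830 = $158,290 (over)
Q1 2018–Q2 2019: $23,070 + $17,170 + $11,510 + $2,480 + $58,830 + $2,640 = $115,700 (under)
Q2 2018–Q3 2019: $17,170 + $11,510 + $2,480 + $58,830 + $2,640 + $44,470 = $137,100 (over)
2 windows exceed the threshold.

2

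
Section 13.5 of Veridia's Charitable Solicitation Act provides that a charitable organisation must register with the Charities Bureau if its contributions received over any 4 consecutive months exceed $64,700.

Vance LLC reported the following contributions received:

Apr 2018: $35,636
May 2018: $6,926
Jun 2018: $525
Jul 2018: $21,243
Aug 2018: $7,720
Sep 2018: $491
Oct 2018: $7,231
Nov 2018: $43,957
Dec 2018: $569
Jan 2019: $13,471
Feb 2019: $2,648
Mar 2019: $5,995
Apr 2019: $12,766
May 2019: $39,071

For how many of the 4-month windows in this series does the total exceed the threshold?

1

Apr 2018–Jul 2018: $35,636 + $6,926 + $525 + $21,243 = $64,330 (under)
May 2018–Aug 2018: $6,926 + $525 + $21,243 + $7,720 = $36,414 (under)
Jun 2018–Sep 2018: $525 + $21,243 + $7,720 + $491 = $29,979 (under)
Jul 2018–Oct 2018: $21,243 + $7,720 + $491 + $7,231 = $36,685 (under)
Aug 2018–Nov 2018: $7,720 + $491 + $7,231 + $43,957 = $59,399 (under)
Sep 2018–Dec 2018: $491 + $7,231 + $43,957 + $569 = $52,248 (under)
Oct 2018–Jan 2019: $7,231 + $43,957 + $569 + $13,471 = $65,228 (over)
Nov 2018–Feb 2019: $43,957 + $569 + $13,471 + $2,648 = $60,645 (under)
Dec 2018–Mar 2019: $569 + $13,471 + $2,648 + $5,995 = $22,683 (under)
Jan 2019–Apr 2019: $13,471 + $2,648 + $5,995 + $12,766 = $34,880 (under)
Feb 2019–May 2019: $2,648 + $5,995 + $12,766 + $39,071 = $60,480 (under)
1 window exceeds the threshold.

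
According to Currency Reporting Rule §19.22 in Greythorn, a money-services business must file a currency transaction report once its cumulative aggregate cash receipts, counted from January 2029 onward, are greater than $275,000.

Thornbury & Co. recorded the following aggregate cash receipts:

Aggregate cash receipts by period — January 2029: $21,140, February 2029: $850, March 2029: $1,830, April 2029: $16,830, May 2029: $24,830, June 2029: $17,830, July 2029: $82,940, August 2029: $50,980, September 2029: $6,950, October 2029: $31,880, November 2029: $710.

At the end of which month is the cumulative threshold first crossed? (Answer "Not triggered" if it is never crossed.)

Not triggered

Through January 2029: $21,140
Through February 2029: $21,990
Through March 2029: $23,820
Through April 2029: $40,650
Through May 2029: $65,480
Through June 2029: $83,310
Through July 2029: $166,250
Through August 2029: $217,230
Through September 2029: $224,180
Through October 2029: $256,060
Through November 2029: $256,770
Final cumulative total $256,770 ≤ $275,000; the threshold is never exceeded.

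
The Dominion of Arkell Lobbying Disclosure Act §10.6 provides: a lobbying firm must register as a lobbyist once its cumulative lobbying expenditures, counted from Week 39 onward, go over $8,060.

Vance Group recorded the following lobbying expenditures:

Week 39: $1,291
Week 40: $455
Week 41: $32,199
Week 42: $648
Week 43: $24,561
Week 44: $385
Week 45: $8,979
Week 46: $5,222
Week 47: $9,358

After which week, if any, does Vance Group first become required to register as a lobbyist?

Through Week 39: $1,291
Through Week 40: $1,746
Through Week 41: $33,945 ← exceeds threshold

Week 41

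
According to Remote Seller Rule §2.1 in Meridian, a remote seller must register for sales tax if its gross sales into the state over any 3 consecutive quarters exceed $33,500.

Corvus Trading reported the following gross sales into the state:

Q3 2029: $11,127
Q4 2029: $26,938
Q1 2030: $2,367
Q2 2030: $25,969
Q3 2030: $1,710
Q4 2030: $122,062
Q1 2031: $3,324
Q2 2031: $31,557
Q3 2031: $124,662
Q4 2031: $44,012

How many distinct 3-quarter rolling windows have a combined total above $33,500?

7

Q3 2029–Q1 2030: $11,127 + $26,938 + $2,367 = $40,432 (over)
Q4 2029–Q2 2030: $26,938 + $2,367 + $25,969 = $55,274 (over)
Q1 2030–Q3 2030: $2,367 + $25,969 + $1,710 = $30,046 (under)
Q2 2030–Q4 2030: $25,969 + $1,710 + $122,062 = $149,741 (over)
Q3 2030–Q1 2031: $1,710 + $122,062 + $3,324 = $127,096 (over)
Q4 2030–Q2 2031: $122,062 + $3,324 + $31,557 = $156,943 (over)
Q1 2031–Q3 2031: $3,324 + $31,557 + $124,662 = $159,543 (over)
Q2 2031–Q4 2031: $31,557 + $124,662 + $44,012 = $200,231 (over)
7 windows exceed the threshold.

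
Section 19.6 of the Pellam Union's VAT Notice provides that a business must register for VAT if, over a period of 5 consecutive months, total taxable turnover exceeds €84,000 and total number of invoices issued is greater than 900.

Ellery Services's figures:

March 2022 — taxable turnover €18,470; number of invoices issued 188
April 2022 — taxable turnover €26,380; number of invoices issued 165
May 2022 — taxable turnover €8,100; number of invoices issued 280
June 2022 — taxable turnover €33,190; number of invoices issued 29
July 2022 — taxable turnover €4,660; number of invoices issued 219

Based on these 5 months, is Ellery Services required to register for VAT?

No

Total taxable turnover: €18,470 + €26,380 + €8,100 + €33,190 + €4,660 = €90,800 (> €84,000).
Total number of invoices issued: 188 + 165 + 280 + 29 + 219 = 881 (≤ 900).
The test is 'and': the rule requires both, and at least one is not exceeded.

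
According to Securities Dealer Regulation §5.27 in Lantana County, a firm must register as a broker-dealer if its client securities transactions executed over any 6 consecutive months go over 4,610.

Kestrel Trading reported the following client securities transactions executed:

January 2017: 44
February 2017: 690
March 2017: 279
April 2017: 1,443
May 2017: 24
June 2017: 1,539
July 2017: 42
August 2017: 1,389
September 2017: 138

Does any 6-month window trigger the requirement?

Yes

January 2017–June 2017: 44 + 690 + 279 + 1,443 + 24 + 1,539 = 4,019 (under)
February 2017–July 2017: 690 + 279 + 1,443 + 24 + 1,539 + 42 = 4,017 (under)
March 2017–August 2017: 279 + 1,443 + 24 + 1,539 + 42 + 1,389 = 4,716 (over)
April 2017–September 2017: 1,443 + 24 + 1,539 + 42 + 1,389 + 138 = 4,575 (under)
At least one window exceeds 4,610.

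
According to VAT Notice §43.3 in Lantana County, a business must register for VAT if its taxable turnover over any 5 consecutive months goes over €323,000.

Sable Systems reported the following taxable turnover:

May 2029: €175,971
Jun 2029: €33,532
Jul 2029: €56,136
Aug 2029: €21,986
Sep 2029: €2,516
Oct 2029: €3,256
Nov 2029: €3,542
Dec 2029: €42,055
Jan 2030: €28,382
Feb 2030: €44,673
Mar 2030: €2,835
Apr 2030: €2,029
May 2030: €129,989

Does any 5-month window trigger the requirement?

No

May 2029–Sep 2029: €175,971 + €33,532 + €56,136 + €21,986 + €2,516 = €290,141 (under)
Jun 2029–Oct 2029: €33,532 + €56,136 + €21,986 + €2,516 + €3,256 = €117,426 (under)
Jul 2029–Nov 2029: €56,136 + €21,986 + €2,516 + €3,256 + €3,542 = €87,436 (under)
Aug 2029–Dec 2029: €21,986 + €2,516 + €3,256 + €3,542 + €42,055 = €73,355 (under)
Sep 2029–Jan 2030: €2,516 + €3,256 + €3,542 + €42,055 + €28,382 = €79,751 (under)
Oct 2029–Feb 2030: €3,256 + €3,542 + €42,055 + €28,382 + €44,673 = €121,908 (under)
Nov 2029–Mar 2030: €3,542 + €42,055 + €28,382 + €44,673 + €2,835 = €121,487 (under)
Dec 2029–Apr 2030: €42,055 + €28,382 + €44,673 + €2,835 + €2,029 = €119,974 (under)
Jan 2030–May 2030: €28,382 + €44,673 + €2,835 + €2,029 + €129,989 = €207,908 (under)
No window exceeds €323,000.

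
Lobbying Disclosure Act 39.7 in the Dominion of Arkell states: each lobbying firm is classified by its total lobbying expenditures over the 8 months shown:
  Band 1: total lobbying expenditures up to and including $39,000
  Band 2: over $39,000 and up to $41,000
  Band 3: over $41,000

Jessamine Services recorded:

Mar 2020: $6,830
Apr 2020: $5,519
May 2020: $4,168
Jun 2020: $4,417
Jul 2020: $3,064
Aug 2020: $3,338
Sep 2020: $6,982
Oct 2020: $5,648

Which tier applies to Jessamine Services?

Total lobbying expenditures: $6,830 + $5,519 + $4,168 + $4,417 + $3,064 + $3,338 + $6,982 + $5,648 = $39,966.
$39,000 < $39,966 ≤ $41,000, so Band 2 applies.

Band 2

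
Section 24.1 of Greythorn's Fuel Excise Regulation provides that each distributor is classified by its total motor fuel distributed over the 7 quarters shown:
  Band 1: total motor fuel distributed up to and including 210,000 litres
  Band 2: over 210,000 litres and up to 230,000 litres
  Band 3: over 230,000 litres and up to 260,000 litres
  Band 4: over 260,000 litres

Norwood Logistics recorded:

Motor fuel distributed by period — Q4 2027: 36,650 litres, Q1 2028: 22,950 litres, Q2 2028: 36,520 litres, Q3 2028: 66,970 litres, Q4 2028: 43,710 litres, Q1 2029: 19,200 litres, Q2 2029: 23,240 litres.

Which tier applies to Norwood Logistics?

Total motor fuel distributed: 36,650 litres + 22,950 litres + 36,520 litres + 66,970 litres + 43,710 litres + 19,200 litres + 23,240 litres = 249,240 litres.
230,000 litres < 249,240 litres ≤ 260,000 litres, so Band 3 applies.

Band 3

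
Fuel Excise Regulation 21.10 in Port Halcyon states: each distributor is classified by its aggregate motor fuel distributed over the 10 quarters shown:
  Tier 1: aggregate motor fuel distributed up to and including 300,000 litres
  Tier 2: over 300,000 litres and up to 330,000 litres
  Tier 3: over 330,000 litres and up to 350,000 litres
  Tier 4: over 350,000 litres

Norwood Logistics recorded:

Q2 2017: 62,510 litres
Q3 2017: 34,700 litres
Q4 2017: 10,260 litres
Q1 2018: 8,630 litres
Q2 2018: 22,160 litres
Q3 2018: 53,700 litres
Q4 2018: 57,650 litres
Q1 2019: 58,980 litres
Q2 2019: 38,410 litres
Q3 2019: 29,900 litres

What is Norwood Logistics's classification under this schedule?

Tier 4

Aggregate motor fuel distributed: 62,510 litres + 34,700 litres + 10,260 litres + 8,630 litres + 22,160 litres + 53,700 litres + 57,650 litres + 58,980 litres + 38,410 litres + 29,900 litres = 376,900 litres.
376,900 litres > 350,000 litres, so Tier 4 applies.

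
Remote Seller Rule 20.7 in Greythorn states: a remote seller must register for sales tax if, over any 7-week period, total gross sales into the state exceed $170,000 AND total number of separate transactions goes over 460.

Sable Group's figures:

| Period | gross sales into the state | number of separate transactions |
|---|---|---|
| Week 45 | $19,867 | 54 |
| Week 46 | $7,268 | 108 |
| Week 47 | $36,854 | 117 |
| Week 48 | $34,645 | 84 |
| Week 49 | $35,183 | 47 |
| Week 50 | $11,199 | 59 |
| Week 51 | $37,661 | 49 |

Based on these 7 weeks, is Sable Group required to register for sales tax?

Yes

Total gross sales into the state: $19,867 + $7,268 + $36,854 + $34,645 + $35,183 + $11,199 + $37,661 = $182,677 (> $170,000).
Total number of separate transactions: 54 + 108 + 117 + 84 + 47 + 59 + 49 = 518 (> 460).
The test is 'and': both thresholds are exceeded.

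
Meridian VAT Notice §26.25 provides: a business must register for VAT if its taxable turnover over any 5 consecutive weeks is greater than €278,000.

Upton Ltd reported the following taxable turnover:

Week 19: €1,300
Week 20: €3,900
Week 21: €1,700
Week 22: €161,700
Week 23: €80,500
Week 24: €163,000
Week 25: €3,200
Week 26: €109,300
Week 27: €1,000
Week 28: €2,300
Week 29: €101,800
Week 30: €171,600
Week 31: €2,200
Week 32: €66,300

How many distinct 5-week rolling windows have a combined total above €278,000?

Week 19–Week 23: €1,300 + €3,900 + €1,700 + €161,700 + €80,500 = €249,100 (under)
Week 20–Week 24: €3,900 + €1,700 + €161,700 + €80,500 + €163,000 = €410,800 (over)
Week 21–Week 25: €1,700 + €161,700 + €80,500 + €163,000 + €3,200 = €410,100 (over)
Week 22–Week 26: €161,700 + €80,500 + €163,000 + €3,200 + €109,300 = €517,700 (over)
Week 23–Week 27: €80,500 + €163,000 + €3,200 + €109,300 + €1,000 = €357,000 (over)
Week 24–Week 28: €163,000 + €3,200 + €109,300 + €1,000 + €2,300 = €278,800 (over)
Week 25–Week 29: €3,200 + €109,300 + €1,000 + €2,300 + €101,800 = €217,600 (under)
Week 26–Week 30: €109,300 + €1,000 + €2,300 + €101,800 + €171,600 = €386,000 (over)
Week 27–Week 31: €1,000 + €2,300 + €101,800 + €171,600 + €2,200 = €278,900 (over)
Week 28–Week 32: €2,300 + €101,800 + €171,600 + €2,200 + €66,300 = €344,200 (over)
8 windows exceed the threshold.

8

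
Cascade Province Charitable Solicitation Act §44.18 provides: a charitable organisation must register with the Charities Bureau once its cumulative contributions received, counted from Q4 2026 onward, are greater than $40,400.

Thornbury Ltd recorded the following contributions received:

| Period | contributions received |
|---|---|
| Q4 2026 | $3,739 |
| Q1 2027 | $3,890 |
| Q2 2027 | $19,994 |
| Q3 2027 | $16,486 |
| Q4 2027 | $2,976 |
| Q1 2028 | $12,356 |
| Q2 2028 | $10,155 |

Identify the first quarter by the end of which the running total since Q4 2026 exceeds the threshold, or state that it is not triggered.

Through Q4 2026: $3,739
Through Q1 2027: $7,629
Through Q2 2027: $27,623
Through Q3 2027: $44,109 ← exceeds threshold

Q3 2027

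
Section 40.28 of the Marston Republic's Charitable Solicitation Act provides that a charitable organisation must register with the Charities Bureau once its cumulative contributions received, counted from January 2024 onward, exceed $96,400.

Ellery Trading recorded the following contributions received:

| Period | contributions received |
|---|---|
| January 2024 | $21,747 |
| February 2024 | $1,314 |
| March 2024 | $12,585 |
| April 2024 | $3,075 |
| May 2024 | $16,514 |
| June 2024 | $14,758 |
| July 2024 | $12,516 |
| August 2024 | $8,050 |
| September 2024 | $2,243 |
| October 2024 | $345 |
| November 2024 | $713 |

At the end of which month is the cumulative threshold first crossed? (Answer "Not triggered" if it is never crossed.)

Not triggered

Through January 2024: $21,747
Through February 2024: $23,061
Through March 2024: $35,646
Through April 2024: $38,721
Through May 2024: $55,235
Through June 2024: $69,993
Through July 2024: $82,509
Through August 2024: $90,559
Through September 2024: $92,802
Through October 2024: $93,147
Through November 2024: $93,860
Final cumulative total $93,860 ≤ $96,400; the threshold is never exceeded.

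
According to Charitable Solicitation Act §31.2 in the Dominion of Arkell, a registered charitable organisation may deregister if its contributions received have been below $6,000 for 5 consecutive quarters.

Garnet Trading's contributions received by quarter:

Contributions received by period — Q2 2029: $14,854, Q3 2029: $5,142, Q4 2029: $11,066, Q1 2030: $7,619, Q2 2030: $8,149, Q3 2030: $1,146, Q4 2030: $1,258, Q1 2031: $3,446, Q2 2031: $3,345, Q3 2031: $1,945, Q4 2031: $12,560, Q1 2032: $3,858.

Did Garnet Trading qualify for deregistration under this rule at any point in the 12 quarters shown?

Quarters below $6,000: Q3 2029, Q3 2030, Q4 2030, Q1 2031, Q2 2031, Q3 2031, Q1 2032.
Longest run of consecutive quarters below the threshold: 5.
5 ≥ 5, so Garnet Trading became eligible.

Yes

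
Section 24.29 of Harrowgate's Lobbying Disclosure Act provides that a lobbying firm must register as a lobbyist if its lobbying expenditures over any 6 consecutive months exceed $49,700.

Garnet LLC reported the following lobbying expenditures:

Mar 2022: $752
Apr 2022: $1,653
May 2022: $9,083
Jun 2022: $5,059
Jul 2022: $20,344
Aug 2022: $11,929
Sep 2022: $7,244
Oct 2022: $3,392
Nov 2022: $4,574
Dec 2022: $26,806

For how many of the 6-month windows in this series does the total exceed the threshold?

4

Mar 2022–Aug 2022: $752 + $1,653 + $9,083 + $5,059 + $20,344 + $11,929 = $48,820 (under)
Apr 2022–Sep 2022: $1,653 + $9,083 + $5,059 + $20,344 + $11,929 + $7,244 = $55,312 (over)
May 2022–Oct 2022: $9,083 + $5,059 + $20,344 + $11,929 + $7,244 + $3,392 = $57,051 (over)
Jun 2022–Nov 2022: $5,059 + $20,344 + $11,929 + $7,244 + $3,392 + $4,574 = $52,542 (over)
Jul 2022–Dec 2022: $20,344 + $11,929 + $7,244 + $3,392 + $4,574 + $26,806 = $74,289 (over)
4 windows exceed the threshold.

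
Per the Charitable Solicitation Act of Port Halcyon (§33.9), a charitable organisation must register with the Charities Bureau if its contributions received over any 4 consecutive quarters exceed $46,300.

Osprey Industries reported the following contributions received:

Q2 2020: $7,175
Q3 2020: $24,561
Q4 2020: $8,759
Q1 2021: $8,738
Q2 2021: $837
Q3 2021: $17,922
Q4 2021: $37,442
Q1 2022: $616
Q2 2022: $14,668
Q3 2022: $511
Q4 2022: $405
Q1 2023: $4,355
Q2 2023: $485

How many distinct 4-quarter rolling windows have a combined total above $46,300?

5

Q2 2020–Q1 2021: $7,175 + $24,561 + $8,759 + $8,738 = $49,233 (over)
Q3 2020–Q2 2021: $24,561 + $8,759 + $8,738 + $837 = $42,895 (under)
Q4 2020–Q3 2021: $8,759 + $8,738 + $837 + $17,922 = $36,256 (under)
Q1 2021–Q4 2021: $8,738 + $837 + $17,922 + $37,442 = $64,939 (over)
Q2 2021–Q1 2022: $837 + $17,922 + $37,442 + $616 = $56,817 (over)
Q3 2021–Q2 2022: $17,922 + $37,442 + $616 + $14,668 = $70,648 (over)
Q4 2021–Q3 2022: $37,442 + $616 + $14,668 + $511 = $53,237 (over)
Q1 2022–Q4 2022: $616 + $14,668 + $511 + $405 = $16,200 (under)
Q2 2022–Q1 2023: $14,668 + $511 + $405 + $4,355 = $19,939 (under)
Q3 2022–Q2 2023: $511 + $405 + $4,355 + $485 = $5,756 (under)
5 windows exceed the threshold.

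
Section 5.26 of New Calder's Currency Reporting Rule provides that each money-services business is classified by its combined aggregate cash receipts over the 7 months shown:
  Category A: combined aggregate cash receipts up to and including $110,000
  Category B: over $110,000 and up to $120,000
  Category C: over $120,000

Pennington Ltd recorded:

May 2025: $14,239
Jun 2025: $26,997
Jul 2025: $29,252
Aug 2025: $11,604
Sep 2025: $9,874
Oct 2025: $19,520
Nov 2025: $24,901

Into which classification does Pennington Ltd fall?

Combined aggregate cash receipts: $14,239 + $26,997 + $29,252 + $11,604 + $9,874 + $19,520 + $24,901 = $136,387.
$136,387 > $120,000, so Category C applies.

Category C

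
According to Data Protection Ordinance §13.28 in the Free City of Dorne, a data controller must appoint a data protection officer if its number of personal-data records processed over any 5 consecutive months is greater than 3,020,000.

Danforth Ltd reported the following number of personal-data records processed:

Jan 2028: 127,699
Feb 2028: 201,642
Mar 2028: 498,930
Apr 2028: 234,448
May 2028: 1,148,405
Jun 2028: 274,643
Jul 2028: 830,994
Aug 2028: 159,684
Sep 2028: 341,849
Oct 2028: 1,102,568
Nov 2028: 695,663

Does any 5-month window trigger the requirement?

Jan 2028–May 2028: 127,699 + 201,642 + 498,930 + 234,448 + 1,148,405 = 2,211,124 (under)
Feb 2028–Jun 2028: 201,642 + 498,930 + 234,448 + 1,148,405 + 274,643 = 2,358,068 (under)
Mar 2028–Jul 2028: 498,930 + 234,448 + 1,148,405 + 274,643 + 830,994 = 2,987,420 (under)
Apr 2028–Aug 2028: 234,448 + 1,148,405 + 274,643 + 830,994 + 159,684 = 2,648,174 (under)
May 2028–Sep 2028: 1,148,405 + 274,643 + 830,994 + 159,684 + 341,849 = 2,755,575 (under)
Jun 2028–Oct 2028: 274,643 + 830,994 + 159,684 + 341,849 + 1,102,568 = 2,709,738 (under)
Jul 2028–Nov 2028: 830,994 + 159,684 + 341,849 + 1,102,568 + 695,663 = 3,130,758 (over)
At least one window exceeds 3,020,000.

Yes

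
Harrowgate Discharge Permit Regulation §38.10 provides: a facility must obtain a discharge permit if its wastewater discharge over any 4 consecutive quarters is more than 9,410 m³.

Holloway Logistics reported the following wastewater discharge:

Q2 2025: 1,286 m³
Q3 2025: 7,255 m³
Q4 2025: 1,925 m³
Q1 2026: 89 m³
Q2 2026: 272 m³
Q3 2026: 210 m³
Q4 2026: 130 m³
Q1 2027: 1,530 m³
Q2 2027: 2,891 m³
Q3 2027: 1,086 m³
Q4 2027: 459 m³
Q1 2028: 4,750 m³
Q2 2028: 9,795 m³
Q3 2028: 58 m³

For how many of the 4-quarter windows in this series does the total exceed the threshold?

4

Q2 2025–Q1 2026: 1,286 m³ + 7,255 m³ + 1,925 m³ + 89 m³ = 10,555 m³ (over)
Q3 2025–Q2 2026: 7,255 m³ + 1,925 m³ + 89 m³ + 272 m³ = 9,541 m³ (over)
Q4 2025–Q3 2026: 1,925 m³ + 89 m³ + 272 m³ + 210 m³ = 2,496 m³ (under)
Q1 2026–Q4 2026: 89 m³ + 272 m³ + 210 m³ + 130 m³ = 701 m³ (under)
Q2 2026–Q1 2027: 272 m³ + 210 m³ + 130 m³ + 1,530 m³ = 2,142 m³ (under)
Q3 2026–Q2 2027: 210 m³ + 130 m³ + 1,530 m³ + 2,891 m³ = 4,761 m³ (under)
Q4 2026–Q3 2027: 130 m³ + 1,530 m³ + 2,891 m³ + 1,086 m³ = 5,637 m³ (under)
Q1 2027–Q4 2027: 1,530 m³ + 2,891 m³ + 1,086 m³ + 459 m³ = 5,966 m³ (under)
Q2 2027–Q1 2028: 2,891 m³ + 1,086 m³ + 459 m³ + 4,750 m³ = 9,186 m³ (under)
Q3 2027–Q2 2028: 1,086 m³ + 459 m³ + 4,750 m³ + 9,795 m³ = 16,090 m³ (over)
Q4 2027–Q3 2028: 459 m³ + 4,750 m³ + 9,795 m³ + 58 m³ = 15,062 m³ (over)
4 windows exceed the threshold.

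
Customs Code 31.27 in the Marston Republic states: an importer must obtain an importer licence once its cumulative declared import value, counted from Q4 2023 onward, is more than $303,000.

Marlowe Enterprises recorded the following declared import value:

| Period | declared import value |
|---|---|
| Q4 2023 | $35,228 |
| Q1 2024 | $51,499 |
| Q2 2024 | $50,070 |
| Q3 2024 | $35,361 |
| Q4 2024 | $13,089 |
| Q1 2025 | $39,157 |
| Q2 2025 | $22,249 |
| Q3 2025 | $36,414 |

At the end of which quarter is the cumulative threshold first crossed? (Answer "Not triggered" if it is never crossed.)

Through Q4 2023: $35,228
Through Q1 2024: $86,727
Through Q2 2024: $136,797
Through Q3 2024: $172,158
Through Q4 2024: $185,247
Through Q1 2025: $224,404
Through Q2 2025: $246,653
Through Q3 2025: $283,067
Final cumulative total $283,067 ≤ $303,000; the threshold is never exceeded.

Not triggered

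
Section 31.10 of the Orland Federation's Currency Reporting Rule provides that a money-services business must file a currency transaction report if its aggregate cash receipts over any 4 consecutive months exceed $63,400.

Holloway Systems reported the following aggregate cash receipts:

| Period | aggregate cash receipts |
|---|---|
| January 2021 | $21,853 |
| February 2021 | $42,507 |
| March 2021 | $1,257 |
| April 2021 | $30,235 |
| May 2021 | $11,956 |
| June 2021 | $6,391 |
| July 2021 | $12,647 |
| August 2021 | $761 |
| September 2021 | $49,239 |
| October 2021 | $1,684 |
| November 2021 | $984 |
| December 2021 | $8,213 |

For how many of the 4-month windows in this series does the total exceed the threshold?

4

January 2021–April 2021: $21,853 + $42,507 + $1,257 + $30,235 = $95,852 (over)
February 2021–May 2021: $42,507 + $1,257 + $30,235 + $11,956 = $85,955 (over)
March 2021–June 2021: $1,257 + $30,235 + $11,956 + $6,391 = $49,839 (under)
April 2021–July 2021: $30,235 + $11,956 + $6,391 + $12,647 = $61,229 (under)
May 2021–August 2021: $11,956 + $6,391 + $12,647 + $761 = $31,755 (under)
June 2021–September 2021: $6,391 + $12,647 + $761 + $49,239 = $69,038 (over)
July 2021–October 2021: $12,647 + $761 + $49,239 + $1,684 = $64,331 (over)
August 2021–November 2021: $761 + $49,239 + $1,684 + $984 = $52,668 (under)
September 2021–December 2021: $49,239 + $1,684 + $984 + $8,213 = $60,120 (under)
4 windows exceed the threshold.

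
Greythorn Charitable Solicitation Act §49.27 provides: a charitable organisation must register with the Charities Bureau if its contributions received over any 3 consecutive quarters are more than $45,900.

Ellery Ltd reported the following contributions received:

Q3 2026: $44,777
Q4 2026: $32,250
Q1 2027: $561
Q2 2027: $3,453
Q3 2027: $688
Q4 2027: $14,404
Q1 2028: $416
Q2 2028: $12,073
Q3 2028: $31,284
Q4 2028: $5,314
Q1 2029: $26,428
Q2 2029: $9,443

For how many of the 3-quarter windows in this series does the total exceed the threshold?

3

Q3 2026–Q1 2027: $44,777 + $32,250 + $561 = $77,588 (over)
Q4 2026–Q2 2027: $32,250 + $561 + $3,453 = $36,264 (under)
Q1 2027–Q3 2027: $561 + $3,453 + $688 = $4,702 (under)
Q2 2027–Q4 2027: $3,453 + $688 + $14,404 = $18,545 (under)
Q3 2027–Q1 2028: $688 + $14,404 + $416 = $15,508 (under)
Q4 2027–Q2 2028: $14,404 + $416 + $12,073 = $26,893 (under)
Q1 2028–Q3 2028: $416 + $12,073 + $31,284 = $43,773 (under)
Q2 2028–Q4 2028: $12,073 + $31,284 + $5,314 = $48,671 (over)
Q3 2028–Q1 2029: $31,284 + $5,314 + $26,428 = $63,026 (over)
Q4 2028–Q2 2029: $5,314 + $26,428 + $9,443 = $41,185 (under)
3 windows exceed the threshold.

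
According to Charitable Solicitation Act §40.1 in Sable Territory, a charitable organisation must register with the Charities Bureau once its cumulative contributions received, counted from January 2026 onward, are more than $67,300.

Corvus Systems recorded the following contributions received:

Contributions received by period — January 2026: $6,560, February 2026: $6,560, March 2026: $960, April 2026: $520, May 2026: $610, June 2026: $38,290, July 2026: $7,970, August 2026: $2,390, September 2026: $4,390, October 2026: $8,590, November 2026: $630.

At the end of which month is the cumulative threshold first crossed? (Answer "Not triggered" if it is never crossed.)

Through January 2026: $6,560
Through February 2026: $13,120
Through March 2026: $14,080
Through April 2026: $14,600
Through May 2026: $15,210
Through June 2026: $53,500
Through July 2026: $61,470
Through August 2026: $63,860
Through September 2026: $68,250 ← exceeds threshold

September 2026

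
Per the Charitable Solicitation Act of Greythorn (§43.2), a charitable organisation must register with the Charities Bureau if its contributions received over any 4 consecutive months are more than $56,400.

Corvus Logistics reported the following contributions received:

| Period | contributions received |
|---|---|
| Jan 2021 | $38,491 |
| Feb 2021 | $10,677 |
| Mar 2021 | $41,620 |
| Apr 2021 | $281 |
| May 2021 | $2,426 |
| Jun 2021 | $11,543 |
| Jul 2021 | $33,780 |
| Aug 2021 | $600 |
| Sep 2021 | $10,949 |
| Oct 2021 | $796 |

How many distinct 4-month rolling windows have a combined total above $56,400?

Jan 2021–Apr 2021: $38,491 + $10,677 + $41,620 + $281 = $91,069 (over)
Feb 2021–May 2021: $10,677 + $41,620 + $281 + $2,426 = $55,004 (under)
Mar 2021–Jun 2021: $41,620 + $281 + $2,426 + $11,543 = $55,870 (under)
Apr 2021–Jul 2021: $281 + $2,426 + $11,543 + $33,780 = $48,030 (under)
May 2021–Aug 2021: $2,426 + $11,543 + $33,780 + $600 = $48,349 (under)
Jun 2021–Sep 2021: $11,543 + $33,780 + $600 + $10,949 = $56,872 (over)
Jul 2021–Oct 2021: $33,780 + $600 + $10,949 + $796 = $46,125 (under)
2 windows exceed the threshold.

2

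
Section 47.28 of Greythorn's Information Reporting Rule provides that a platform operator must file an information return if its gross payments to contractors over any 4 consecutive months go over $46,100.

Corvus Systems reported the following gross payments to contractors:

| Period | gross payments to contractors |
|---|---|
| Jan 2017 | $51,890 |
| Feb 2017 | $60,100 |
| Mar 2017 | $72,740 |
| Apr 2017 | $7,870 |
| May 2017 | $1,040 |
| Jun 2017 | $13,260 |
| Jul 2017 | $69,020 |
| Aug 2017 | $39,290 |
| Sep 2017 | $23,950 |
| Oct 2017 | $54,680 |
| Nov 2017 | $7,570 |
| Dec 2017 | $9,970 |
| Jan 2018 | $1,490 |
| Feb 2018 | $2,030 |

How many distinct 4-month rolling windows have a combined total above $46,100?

10

Jan 2017–Apr 2017: $51,890 + $60,100 + $72,740 + $7,870 = $192,600 (over)
Feb 2017–May 2017: $60,100 + $72,740 + $7,870 + $1,040 = $141,750 (over)
Mar 2017–Jun 2017: $72,740 + $7,870 + $1,040 + $13,260 = $94,910 (over)
Apr 2017–Jul 2017: $7,870 + $1,040 + $13,260 + $69,020 = $91,190 (over)
May 2017–Aug 2017: $1,040 + $13,260 + $69,020 + $39,290 = $122,610 (over)
Jun 2017–Sep 2017: $13,260 + $69,020 + $39,290 + $23,950 = $145,520 (over)
Jul 2017–Oct 2017: $69,020 + $39,290 + $23,950 + $54,680 = $186,940 (over)
Aug 2017–Nov 2017: $39,290 + $23,950 + $54,680 + $7,570 = $125,490 (over)
Sep 2017–Dec 2017: $23,950 + $54,680 + $7,570 + $9,970 = $96,170 (over)
Oct 2017–Jan 2018: $54,680 + $7,570 + $9,970 + $1,490 = $73,710 (over)
Nov 2017–Feb 2018: $7,570 + $9,970 + $1,490 + $2,030 = $21,060 (under)
10 windows exceed the threshold.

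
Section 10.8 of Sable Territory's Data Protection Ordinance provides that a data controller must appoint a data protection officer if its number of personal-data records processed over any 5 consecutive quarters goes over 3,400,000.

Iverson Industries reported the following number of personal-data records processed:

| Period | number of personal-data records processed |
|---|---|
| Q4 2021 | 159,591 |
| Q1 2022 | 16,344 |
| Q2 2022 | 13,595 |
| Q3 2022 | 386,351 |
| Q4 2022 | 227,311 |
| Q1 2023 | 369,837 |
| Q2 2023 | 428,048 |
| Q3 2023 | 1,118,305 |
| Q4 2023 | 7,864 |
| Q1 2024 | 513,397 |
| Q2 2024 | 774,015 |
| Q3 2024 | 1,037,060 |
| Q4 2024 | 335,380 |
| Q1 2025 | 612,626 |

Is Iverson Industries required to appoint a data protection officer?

Q4 2021–Q4 2022: 159,591 + 16,344 + 13,595 + 386,351 + 227,311 = 803,192 (under)
Q1 2022–Q1 2023: 16,344 + 13,595 + 386,351 + 227,311 + 369,837 = 1,013,438 (under)
Q2 2022–Q2 2023: 13,595 + 386,351 + 227,311 + 369,837 + 428,048 = 1,425,142 (under)
Q3 2022–Q3 2023: 386,351 + 227,311 + 369,837 + 428,048 + 1,118,305 = 2,529,852 (under)
Q4 2022–Q4 2023: 227,311 + 369,837 + 428,048 + 1,118,305 + 7,864 = 2,151,365 (under)
Q1 2023–Q1 2024: 369,837 + 428,048 + 1,118,305 + 7,864 + 513,397 = 2,437,451 (under)
Q2 2023–Q2 2024: 428,048 + 1,118,305 + 7,864 + 513,397 + 774,015 = 2,841,629 (under)
Q3 2023–Q3 2024: 1,118,305 + 7,864 + 513,397 + 774,015 + 1,037,060 = 3,450,641 (over)
Q4 2023–Q4 2024: 7,864 + 513,397 + 774,015 + 1,037,060 + 335,380 = 2,667,716 (under)
Q1 2024–Q1 2025: 513,397 + 774,015 + 1,037,060 + 335,380 + 612,626 = 3,272,478 (under)
At least one window exceeds 3,400,000.

Yes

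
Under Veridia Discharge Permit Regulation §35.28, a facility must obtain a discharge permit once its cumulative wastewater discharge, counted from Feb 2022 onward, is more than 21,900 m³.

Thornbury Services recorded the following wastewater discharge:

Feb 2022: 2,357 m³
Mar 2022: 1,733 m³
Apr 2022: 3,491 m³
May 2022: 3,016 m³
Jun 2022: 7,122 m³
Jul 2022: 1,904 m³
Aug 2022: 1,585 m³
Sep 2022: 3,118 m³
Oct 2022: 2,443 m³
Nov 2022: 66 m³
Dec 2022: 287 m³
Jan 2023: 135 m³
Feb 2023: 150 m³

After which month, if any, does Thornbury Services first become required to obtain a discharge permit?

Through Feb 2022: 2,357 m³
Through Mar 2022: 4,090 m³
Through Apr 2022: 7,581 m³
Through May 2022: 10,597 m³
Through Jun 2022: 17,719 m³
Through Jul 2022: 19,623 m³
Through Aug 2022: 21,208 m³
Through Sep 2022: 24,326 m³ ← exceeds threshold

Sep 2022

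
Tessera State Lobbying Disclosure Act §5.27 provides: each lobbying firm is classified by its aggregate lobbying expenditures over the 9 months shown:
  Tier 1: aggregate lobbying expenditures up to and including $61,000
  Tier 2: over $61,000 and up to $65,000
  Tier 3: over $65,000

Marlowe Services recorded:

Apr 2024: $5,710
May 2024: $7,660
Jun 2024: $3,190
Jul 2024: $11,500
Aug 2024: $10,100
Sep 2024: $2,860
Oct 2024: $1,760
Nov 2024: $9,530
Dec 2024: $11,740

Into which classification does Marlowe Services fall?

Aggregate lobbying expenditures: $5,710 + $7,660 + $3,190 + $11,500 + $10,100 + $2,860 + $1,760 + $9,530 + $11,740 = $64,050.
$61,000 < $64,050 ≤ $65,000, so Tier 2 applies.

Tier 2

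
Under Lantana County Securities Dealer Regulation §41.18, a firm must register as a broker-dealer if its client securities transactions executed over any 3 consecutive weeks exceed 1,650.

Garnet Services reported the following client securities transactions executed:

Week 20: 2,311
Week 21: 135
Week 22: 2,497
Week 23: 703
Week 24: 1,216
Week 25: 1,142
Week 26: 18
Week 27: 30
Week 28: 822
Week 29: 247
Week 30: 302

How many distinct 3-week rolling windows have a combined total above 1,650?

Week 20–Week 22: 2,311 + 135 + 2,497 = 4,943 (over)
Week 21–Week 23: 135 + 2,497 + 703 = 3,335 (over)
Week 22–Week 24: 2,497 + 703 + 1,216 = 4,416 (over)
Week 23–Week 25: 703 + 1,216 + 1,142 = 3,061 (over)
Week 24–Week 26: 1,216 + 1,142 + 18 = 2,376 (over)
Week 25–Week 27: 1,142 + 18 + 30 = 1,190 (under)
Week 26–Week 28: 18 + 30 + 822 = 870 (under)
Week 27–Week 29: 30 + 822 + 247 = 1,099 (under)
Week 28–Week 30: 822 + 247 + 302 = 1,371 (under)
5 windows exceed the threshold.

5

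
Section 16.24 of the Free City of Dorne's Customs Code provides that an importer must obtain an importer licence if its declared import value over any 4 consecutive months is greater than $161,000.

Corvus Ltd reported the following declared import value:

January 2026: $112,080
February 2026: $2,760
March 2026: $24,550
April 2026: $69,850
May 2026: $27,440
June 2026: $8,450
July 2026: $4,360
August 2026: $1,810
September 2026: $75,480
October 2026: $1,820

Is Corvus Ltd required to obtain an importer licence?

Yes

January 2026–April 2026: $112,080 + $2,760 + $24,550 + $69,850 = $209,240 (over)
February 2026–May 2026: $2,760 + $24,550 + $69,850 + $27,440 = $124,600 (under)
March 2026–June 2026: $24,550 + $69,850 + $27,440 + $8,450 = $130,290 (under)
April 2026–July 2026: $69,850 + $27,440 + $8,450 + $4,360 = $110,100 (under)
May 2026–August 2026: $27,440 + $8,450 + $4,360 + $1,810 = $42,060 (under)
June 2026–September 2026: $8,450 + $4,360 + $1,810 + $75,480 = $90,100 (under)
July 2026–October 2026: $4,360 + $1,810 + $75,480 + $1,820 = $83,470 (under)
At least one window exceeds $161,000.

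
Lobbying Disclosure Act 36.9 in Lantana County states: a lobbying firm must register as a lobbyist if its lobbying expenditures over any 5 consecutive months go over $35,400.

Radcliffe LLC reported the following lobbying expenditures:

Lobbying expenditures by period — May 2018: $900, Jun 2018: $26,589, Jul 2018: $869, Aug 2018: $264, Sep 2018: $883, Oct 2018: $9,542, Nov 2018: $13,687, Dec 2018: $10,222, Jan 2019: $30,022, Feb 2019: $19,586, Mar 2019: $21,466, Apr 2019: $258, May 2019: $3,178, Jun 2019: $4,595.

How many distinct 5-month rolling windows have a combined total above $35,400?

May 2018–Sep 2018: $900 + $26,589 + $869 + $264 + $883 = $29,505 (under)
Jun 2018–Oct 2018: $26,589 + $869 + $264 + $883 + $9,542 = $38,147 (over)
Jul 2018–Nov 2018: $869 + $264 + $883 + $9,542 + $13,687 = $25,245 (under)
Aug 2018–Dec 2018: $264 + $883 + $9,542 + $13,687 + $10,222 = $34,598 (under)
Sep 2018–Jan 2019: $883 + $9,542 + $13,687 + $10,222 + $30,022 = $64,356 (over)
Oct 2018–Feb 2019: $9,542 + $13,687 + $10,222 + $30,022 + $19,586 = $83,059 (over)
Nov 2018–Mar 2019: $13,687 + $10,222 + $30,022 + $19,586 + $21,466 = $94,983 (over)
Dec 2018–Apr 2019: $10,222 + $30,022 + $19,586 + $21,466 + $258 = $81,554 (over)
Jan 2019–May 2019: $30,022 + $19,586 + $21,466 + $258 + $3,178 = $74,510 (over)
Feb 2019–Jun 2019: $19,586 + $21,466 + $258 + $3,178 + $4,595 = $49,083 (over)
7 windows exceed the threshold.

7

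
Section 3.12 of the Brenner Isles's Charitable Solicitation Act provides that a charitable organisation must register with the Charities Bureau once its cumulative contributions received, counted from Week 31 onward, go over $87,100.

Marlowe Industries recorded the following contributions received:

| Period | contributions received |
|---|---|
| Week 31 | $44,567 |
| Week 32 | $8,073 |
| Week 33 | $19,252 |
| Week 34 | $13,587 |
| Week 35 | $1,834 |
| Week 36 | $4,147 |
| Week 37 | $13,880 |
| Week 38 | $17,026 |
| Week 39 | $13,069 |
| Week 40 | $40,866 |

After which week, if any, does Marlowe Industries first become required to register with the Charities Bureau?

Week 35

Through Week 31: $44,567
Through Week 32: $52,640
Through Week 33: $71,892
Through Week 34: $85,479
Through Week 35: $87,313 ← exceeds threshold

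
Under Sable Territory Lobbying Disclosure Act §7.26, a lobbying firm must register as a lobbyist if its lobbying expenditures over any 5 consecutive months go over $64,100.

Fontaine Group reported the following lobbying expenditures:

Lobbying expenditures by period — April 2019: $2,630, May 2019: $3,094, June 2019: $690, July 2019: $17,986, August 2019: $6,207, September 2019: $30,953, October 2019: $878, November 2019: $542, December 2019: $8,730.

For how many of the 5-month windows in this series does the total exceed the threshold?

April 2019–August 2019: $2,630 + $3,094 + $690 + $17,986 + $6,207 = $30,607 (under)
May 2019–September 2019: $3,094 + $690 + $17,986 + $6,207 + $30,953 = $58,930 (under)
June 2019–October 2019: $690 + $17,986 + $6,207 + $30,953 + $878 = $56,714 (under)
July 2019–November 2019: $17,986 + $6,207 + $30,953 + $878 + $542 = $56,566 (under)
August 2019–December 2019: $6,207 + $30,953 + $878 + $542 + $8,730 = $47,310 (under)
0 windows exceed the threshold.

0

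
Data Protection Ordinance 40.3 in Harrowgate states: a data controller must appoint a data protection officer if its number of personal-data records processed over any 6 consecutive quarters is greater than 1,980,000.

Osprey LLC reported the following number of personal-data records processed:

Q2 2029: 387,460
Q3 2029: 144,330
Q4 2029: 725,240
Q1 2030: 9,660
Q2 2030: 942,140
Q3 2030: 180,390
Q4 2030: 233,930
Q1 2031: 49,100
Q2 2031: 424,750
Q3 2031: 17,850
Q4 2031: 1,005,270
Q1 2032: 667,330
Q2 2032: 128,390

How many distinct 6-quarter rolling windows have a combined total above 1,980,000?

Q2 2029–Q3 2030: 387,460 + 144,330 + 725,240 + 9,660 + 942,140 + 180,390 = 2,389,220 (over)
Q3 2029–Q4 2030: 144,330 + 725,240 + 9,660 + 942,140 + 180,390 + 233,930 = 2,235,690 (over)
Q4 2029–Q1 2031: 725,240 + 9,660 + 942,140 + 180,390 + 233,930 + 49,100 = 2,140,460 (over)
Q1 2030–Q2 2031: 9,660 + 942,140 + 180,390 + 233,930 + 49,100 + 424,750 = 1,839,970 (under)
Q2 2030–Q3 2031: 942,140 + 180,390 + 233,930 + 49,100 + 424,750 + 17,850 = 1,848,160 (under)
Q3 2030–Q4 2031: 180,390 + 233,930 + 49,100 + 424,750 + 17,850 + 1,005,270 = 1,911,290 (under)
Q4 2030–Q1 2032: 233,930 + 49,100 + 424,750 + 17,850 + 1,005,270 + 667,330 = 2,398,230 (over)
Q1 2031–Q2 2032: 49,100 + 424,750 + 17,850 + 1,005,270 + 667,330 + 128,390 = 2,292,690 (over)
5 windows exceed the threshold.

5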